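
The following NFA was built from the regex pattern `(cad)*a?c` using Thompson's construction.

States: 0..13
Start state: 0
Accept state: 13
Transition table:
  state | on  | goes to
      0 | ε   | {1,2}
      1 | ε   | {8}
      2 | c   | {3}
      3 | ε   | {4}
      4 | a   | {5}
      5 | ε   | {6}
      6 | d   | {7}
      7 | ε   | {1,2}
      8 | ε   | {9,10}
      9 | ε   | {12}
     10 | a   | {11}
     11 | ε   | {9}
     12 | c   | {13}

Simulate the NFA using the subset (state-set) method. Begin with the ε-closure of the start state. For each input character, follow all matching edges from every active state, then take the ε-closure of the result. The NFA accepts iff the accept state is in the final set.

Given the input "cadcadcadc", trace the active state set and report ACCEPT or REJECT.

start: ε-closure({0}) = {0,1,2,8,9,10,12}
'c' @ 1: {3,4,13}  ✓accept
'a' @ 2: {5,6}
'd' @ 3: {1,2,7,8,9,10,12}
'c' @ 4: {3,4,13}  ✓accept
'a' @ 5: {5,6}
'd' @ 6: {1,2,7,8,9,10,12}
'c' @ 7: {3,4,13}  ✓accept
'a' @ 8: {5,6}
'd' @ 9: {1,2,7,8,9,10,12}
'c' @ 10: {3,4,13}  ✓accept
final: {3,4,13}; accept 13 in set

Answer: ACCEPT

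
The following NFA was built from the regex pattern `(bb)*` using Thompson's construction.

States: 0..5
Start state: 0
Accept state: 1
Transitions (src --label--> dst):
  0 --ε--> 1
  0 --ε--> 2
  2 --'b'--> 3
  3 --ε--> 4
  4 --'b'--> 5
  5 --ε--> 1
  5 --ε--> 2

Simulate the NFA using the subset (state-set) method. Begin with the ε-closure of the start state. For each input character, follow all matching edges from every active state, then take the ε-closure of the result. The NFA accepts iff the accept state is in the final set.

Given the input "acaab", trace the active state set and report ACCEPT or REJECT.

start: ε-closure({0}) = {0,1,2}
'a' @ 1: {}  — dead — no transitions
rest 'caab' ignored (set empty)
final: {}; accept 1 not in set

Answer: REJECT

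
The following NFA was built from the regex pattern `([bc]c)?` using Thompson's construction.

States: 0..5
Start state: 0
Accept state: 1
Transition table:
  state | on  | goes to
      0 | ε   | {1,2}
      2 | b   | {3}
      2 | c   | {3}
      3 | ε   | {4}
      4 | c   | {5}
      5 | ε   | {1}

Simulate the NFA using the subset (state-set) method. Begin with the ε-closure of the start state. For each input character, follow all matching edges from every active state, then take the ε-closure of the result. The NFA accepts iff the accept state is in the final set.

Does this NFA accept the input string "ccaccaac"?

initial (ε-close {0}): {0,1,2}
'c' @ 1: {3,4}
'c' @ 2: {1,5}  (accept∈set)
'a' @ 3: {}  — dead — no transitions
rest 'ccaac' ignored (set empty)
after full input: {}  (accept=1 not in)

Answer: REJECT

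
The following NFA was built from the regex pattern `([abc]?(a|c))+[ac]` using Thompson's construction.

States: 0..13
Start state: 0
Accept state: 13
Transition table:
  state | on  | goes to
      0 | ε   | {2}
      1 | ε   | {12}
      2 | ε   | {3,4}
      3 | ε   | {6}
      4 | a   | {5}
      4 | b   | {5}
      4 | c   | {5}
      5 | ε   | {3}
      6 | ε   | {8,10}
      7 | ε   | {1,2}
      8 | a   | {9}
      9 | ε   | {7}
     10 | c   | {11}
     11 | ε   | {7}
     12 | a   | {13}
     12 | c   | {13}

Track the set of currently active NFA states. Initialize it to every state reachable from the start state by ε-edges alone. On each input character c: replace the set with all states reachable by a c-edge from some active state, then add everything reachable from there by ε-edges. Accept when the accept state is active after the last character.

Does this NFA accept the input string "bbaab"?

Answer: REJECT

Derivation:
S₀ = ε-closure({0}) = {0,2,3,4,6,8,10}
'b' @ 1: {3,5,6,8,10}
'b' @ 2: {}  — no active states
rest 'aab' ignored (set empty)
final: {}; accept 13 not in set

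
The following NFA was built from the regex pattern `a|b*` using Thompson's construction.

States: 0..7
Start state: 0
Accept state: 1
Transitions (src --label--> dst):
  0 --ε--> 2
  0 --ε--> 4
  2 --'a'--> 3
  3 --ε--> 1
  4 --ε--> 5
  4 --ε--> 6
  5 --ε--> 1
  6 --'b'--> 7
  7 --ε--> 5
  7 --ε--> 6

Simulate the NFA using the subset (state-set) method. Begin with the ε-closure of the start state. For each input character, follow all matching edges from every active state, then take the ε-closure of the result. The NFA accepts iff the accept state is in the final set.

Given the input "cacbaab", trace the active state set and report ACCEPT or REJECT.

initial (ε-close {0}): {0,1,2,4,5,6}
'c' @ 1: {}  — state set empty
rest 'acbaab' ignored (set empty)
after full input: {}  (accept=1 not in)

Answer: REJECT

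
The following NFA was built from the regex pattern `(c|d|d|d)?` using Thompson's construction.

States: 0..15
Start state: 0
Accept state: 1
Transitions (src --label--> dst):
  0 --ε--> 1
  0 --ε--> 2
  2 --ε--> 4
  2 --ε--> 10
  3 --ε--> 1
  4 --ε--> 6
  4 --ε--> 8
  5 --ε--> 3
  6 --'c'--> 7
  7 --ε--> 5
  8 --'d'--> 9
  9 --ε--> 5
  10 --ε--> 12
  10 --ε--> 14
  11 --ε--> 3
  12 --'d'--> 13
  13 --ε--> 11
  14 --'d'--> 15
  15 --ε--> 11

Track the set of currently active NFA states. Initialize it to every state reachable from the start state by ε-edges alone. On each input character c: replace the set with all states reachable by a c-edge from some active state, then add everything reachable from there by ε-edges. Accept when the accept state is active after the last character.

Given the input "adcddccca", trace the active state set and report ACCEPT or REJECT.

S₀ = ε-closure({0}) = {0,1,2,4,6,8,10,12,14}
'a' @ 1: {}  — state set empty
rest 'dcddccca' ignored (set empty)
final: {}; accept 1 not in set

Answer: REJECT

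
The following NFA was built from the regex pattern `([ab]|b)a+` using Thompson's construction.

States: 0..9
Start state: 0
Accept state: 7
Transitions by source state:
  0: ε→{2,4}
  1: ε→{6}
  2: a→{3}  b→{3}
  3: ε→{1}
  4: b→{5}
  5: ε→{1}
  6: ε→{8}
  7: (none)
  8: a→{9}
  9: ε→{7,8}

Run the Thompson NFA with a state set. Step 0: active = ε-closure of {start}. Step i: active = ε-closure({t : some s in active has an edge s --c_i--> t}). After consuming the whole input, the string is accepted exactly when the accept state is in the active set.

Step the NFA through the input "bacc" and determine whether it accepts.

S₀ = ε-closure({0}) = {0,2,4}
'b' @ 1: {1,3,5,6,8}
'a' @ 2: {7,8,9}  ✓accept
'c' @ 3: {}  — state set empty
rest 'c' ignored (set empty)
final: {}; accept 7 not in set

Answer: REJECT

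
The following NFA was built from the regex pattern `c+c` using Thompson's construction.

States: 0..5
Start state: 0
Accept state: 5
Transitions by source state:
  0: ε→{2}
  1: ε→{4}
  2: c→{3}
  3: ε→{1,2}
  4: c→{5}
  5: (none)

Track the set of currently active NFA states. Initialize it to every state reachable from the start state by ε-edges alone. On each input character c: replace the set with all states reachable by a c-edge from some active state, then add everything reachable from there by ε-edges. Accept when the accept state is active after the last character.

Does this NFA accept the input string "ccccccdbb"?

Answer: REJECT

Trace:
start: ε-closure({0}) = {0,2}
'c' @ 1: {1,2,3,4}
'c' @ 2: {1,2,3,4,5}  (accept∈set)
'c' @ 3: {1,2,3,4,5}  (accept∈set)
'c' @ 4: {1,2,3,4,5}  (accept∈set)
'c' @ 5: {1,2,3,4,5}  (accept∈set)
'c' @ 6: {1,2,3,4,5}  (accept∈set)
'd' @ 7: {}  — dead — no transitions
rest 'bb' ignored (set empty)
end set {} — state 5 not in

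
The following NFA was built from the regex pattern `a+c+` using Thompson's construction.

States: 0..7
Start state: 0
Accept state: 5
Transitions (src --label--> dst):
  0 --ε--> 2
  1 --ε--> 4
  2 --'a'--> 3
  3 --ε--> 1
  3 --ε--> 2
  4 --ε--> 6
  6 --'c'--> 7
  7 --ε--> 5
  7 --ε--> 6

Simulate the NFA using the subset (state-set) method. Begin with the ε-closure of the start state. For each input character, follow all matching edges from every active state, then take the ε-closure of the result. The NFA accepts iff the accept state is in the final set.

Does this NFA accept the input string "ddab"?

initial (ε-close {0}): {0,2}
'd' @ 1: {}  — state set empty
rest 'dab' ignored (set empty)
end set {} — state 5 not in

Answer: REJECT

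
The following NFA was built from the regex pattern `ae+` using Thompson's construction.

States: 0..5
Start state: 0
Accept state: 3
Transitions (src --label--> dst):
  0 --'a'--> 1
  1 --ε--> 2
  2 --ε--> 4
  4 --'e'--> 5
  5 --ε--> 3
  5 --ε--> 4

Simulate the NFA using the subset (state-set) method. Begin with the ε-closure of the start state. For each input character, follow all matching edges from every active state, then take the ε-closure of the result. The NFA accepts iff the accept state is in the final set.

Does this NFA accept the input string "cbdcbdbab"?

Answer: REJECT

Steps:
initial (ε-close {0}): {0}
'c' @ 1: {}  — dead — no transitions
rest 'bdcbdbab' ignored (set empty)
end set {} — state 3 not in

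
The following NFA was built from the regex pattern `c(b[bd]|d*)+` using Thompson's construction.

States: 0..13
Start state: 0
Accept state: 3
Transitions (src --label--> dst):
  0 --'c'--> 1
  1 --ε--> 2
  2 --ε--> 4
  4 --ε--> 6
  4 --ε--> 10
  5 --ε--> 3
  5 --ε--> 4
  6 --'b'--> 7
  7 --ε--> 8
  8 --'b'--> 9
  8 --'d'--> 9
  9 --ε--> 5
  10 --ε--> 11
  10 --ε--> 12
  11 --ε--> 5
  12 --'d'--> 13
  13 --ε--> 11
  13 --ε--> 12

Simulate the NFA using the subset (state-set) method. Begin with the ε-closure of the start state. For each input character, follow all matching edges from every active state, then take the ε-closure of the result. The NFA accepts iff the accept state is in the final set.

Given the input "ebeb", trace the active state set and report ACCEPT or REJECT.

initial (ε-close {0}): {0}
'e' @ 1: {}  — dead — no transitions
rest 'beb' ignored (set empty)
final: {}; accept 3 not in set

Answer: REJECT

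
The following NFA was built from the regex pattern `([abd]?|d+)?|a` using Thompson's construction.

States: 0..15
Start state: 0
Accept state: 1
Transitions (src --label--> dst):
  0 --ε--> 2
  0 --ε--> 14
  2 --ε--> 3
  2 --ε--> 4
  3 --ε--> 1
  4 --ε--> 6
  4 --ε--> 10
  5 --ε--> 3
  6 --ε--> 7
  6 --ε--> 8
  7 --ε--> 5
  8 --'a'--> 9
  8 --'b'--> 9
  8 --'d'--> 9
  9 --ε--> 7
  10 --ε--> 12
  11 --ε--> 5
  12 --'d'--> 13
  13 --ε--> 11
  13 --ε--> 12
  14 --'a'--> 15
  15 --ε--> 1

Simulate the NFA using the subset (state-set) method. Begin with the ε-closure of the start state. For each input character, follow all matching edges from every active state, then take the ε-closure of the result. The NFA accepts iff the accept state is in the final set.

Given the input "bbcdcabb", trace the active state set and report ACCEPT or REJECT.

S₀ = ε-closure({0}) = {0,1,2,3,4,5,6,7,8,10,12,14}
'b' @ 1: {1,3,5,7,9}  ✓accept
'b' @ 2: {}  — dead — no transitions
rest 'cdcabb' ignored (set empty)
final: {}; accept 1 not in set

Answer: REJECT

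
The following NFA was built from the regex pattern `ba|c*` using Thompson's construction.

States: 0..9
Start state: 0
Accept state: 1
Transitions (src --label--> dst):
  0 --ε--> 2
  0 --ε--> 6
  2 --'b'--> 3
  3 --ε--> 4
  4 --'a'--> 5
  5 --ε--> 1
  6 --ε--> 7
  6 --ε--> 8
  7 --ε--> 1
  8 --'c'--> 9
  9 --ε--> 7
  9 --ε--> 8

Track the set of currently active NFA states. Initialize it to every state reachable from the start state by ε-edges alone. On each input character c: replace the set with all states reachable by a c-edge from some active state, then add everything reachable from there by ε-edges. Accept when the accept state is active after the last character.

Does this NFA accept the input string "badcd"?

Answer: REJECT

Derivation:
initial (ε-close {0}): {0,1,2,6,7,8}
'b' @ 1: {3,4}
'a' @ 2: {1,5}  [accepting]
'd' @ 3: {}  — state set empty
rest 'cd' ignored (set empty)
end set {} — state 1 not in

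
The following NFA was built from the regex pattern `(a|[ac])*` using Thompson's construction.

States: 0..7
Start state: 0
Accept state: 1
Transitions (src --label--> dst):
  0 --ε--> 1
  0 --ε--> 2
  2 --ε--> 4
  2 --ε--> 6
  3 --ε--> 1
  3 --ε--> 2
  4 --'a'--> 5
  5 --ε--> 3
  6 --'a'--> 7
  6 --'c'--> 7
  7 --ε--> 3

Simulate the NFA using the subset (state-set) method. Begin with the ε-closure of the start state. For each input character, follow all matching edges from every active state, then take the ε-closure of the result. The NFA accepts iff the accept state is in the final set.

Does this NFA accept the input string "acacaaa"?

Answer: ACCEPT

Derivation:
initial (ε-close {0}): {0,1,2,4,6}
'a' @ 1: {1,2,3,4,5,6,7}  (accept∈set)
'c' @ 2: {1,2,3,4,6,7}  (accept∈set)
'a' @ 3: {1,2,3,4,5,6,7}  (accept∈set)
'c' @ 4: {1,2,3,4,6,7}  (accept∈set)
'a' @ 5: {1,2,3,4,5,6,7}  (accept∈set)
'a' @ 6: {1,2,3,4,5,6,7}  (accept∈set)
'a' @ 7: {1,2,3,4,5,6,7}  (accept∈set)
end set {1,2,3,4,5,6,7} — state 1 in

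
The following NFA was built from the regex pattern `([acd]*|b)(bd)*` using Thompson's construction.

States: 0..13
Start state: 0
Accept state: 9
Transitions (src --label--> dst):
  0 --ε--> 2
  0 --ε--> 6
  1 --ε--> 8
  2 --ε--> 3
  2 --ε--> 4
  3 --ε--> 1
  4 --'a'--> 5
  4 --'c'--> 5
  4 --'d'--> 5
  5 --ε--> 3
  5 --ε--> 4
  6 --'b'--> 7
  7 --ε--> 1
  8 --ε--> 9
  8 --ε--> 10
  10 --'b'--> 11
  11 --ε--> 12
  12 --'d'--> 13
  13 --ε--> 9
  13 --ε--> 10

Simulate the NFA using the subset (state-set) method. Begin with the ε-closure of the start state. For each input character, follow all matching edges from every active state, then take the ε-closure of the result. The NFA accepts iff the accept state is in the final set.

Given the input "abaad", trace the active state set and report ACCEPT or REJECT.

Answer: REJECT

Derivation:
initial (ε-close {0}): {0,1,2,3,4,6,8,9,10}
'a' @ 1: {1,3,4,5,8,9,10}  [accepting]
'b' @ 2: {11,12}
'a' @ 3: {}  — dead — no transitions
rest 'ad' ignored (set empty)
after full input: {}  (accept=9 not in)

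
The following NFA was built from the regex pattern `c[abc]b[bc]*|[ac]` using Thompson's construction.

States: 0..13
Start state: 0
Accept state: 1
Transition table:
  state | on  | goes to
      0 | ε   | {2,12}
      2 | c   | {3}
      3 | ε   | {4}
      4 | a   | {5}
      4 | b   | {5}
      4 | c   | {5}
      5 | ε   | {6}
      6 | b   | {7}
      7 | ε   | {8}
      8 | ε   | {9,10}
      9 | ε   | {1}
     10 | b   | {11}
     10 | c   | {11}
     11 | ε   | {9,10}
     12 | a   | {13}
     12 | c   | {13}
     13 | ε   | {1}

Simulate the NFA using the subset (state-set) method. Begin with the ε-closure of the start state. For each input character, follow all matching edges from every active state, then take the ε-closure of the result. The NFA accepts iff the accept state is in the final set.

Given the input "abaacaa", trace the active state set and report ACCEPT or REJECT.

Answer: REJECT

Steps:
start: ε-closure({0}) = {0,2,12}
'a' @ 1: {1,13}  [accepting]
'b' @ 2: {}  — state set empty
rest 'aacaa' ignored (set empty)
after full input: {}  (accept=1 not in)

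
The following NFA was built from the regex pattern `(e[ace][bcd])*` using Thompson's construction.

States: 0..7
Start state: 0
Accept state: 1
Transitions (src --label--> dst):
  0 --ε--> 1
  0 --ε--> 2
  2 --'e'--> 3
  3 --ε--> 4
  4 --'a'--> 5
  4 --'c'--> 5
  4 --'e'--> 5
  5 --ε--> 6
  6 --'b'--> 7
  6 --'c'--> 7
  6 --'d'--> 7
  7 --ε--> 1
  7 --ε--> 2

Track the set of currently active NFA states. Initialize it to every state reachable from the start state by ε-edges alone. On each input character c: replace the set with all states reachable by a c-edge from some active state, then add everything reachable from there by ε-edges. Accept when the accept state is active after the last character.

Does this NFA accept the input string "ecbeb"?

Answer: REJECT

Trace:
initial (ε-close {0}): {0,1,2}
'e' @ 1: {3,4}
'c' @ 2: {5,6}
'b' @ 3: {1,2,7}  [accepting]
'e' @ 4: {3,4}
'b' @ 5: {}  — dead — no transitions
final: {}; accept 1 not in set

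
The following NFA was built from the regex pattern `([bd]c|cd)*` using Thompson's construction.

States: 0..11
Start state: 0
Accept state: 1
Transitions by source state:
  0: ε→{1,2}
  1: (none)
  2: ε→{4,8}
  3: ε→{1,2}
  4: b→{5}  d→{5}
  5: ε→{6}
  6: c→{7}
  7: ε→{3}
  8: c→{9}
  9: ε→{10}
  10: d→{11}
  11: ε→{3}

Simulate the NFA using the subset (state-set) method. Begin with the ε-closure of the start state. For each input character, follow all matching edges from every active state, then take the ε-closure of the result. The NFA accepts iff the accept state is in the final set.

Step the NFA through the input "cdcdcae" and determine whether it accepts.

Answer: REJECT

Trace:
start: ε-closure({0}) = {0,1,2,4,8}
'c' @ 1: {9,10}
'd' @ 2: {1,2,3,4,8,11}  ✓accept
'c' @ 3: {9,10}
'd' @ 4: {1,2,3,4,8,11}  ✓accept
'c' @ 5: {9,10}
'a' @ 6: {}  — no active states
rest 'e' ignored (set empty)
after full input: {}  (accept=1 not in)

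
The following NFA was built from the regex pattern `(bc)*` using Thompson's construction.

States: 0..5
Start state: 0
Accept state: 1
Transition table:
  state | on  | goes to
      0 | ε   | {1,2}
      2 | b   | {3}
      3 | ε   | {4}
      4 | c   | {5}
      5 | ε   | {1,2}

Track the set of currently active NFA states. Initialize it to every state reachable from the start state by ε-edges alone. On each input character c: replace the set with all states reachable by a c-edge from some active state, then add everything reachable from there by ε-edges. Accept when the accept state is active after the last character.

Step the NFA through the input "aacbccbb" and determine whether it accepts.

S₀ = ε-closure({0}) = {0,1,2}
'a' @ 1: {}  — dead — no transitions
rest 'acbccbb' ignored (set empty)
after full input: {}  (accept=1 not in)

Answer: REJECT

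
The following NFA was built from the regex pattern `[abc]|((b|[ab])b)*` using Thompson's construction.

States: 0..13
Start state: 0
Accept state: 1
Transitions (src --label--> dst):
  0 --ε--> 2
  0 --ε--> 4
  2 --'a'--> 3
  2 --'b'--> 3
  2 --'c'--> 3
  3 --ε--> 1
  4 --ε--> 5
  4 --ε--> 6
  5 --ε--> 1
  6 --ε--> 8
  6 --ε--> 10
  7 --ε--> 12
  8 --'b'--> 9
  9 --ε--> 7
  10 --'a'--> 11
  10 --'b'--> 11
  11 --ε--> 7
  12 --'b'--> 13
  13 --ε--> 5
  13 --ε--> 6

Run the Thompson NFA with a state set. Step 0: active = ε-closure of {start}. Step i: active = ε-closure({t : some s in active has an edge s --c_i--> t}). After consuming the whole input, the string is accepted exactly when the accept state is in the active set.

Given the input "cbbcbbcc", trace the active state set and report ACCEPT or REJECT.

initial (ε-close {0}): {0,1,2,4,5,6,8,10}
'c' @ 1: {1,3}  (accept∈set)
'b' @ 2: {}  — state set empty
rest 'bcbbcc' ignored (set empty)
final: {}; accept 1 not in set

Answer: REJECT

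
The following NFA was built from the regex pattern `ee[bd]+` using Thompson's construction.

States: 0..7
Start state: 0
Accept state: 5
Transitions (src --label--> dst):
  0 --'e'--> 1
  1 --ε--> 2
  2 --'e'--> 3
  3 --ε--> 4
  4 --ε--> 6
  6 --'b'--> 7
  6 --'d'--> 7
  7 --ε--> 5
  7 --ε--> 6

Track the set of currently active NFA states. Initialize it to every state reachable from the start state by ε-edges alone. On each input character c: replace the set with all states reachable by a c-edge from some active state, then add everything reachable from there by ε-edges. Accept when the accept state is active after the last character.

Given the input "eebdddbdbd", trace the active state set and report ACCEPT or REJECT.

start: ε-closure({0}) = {0}
'e' @ 1: {1,2}
'e' @ 2: {3,4,6}
'b' @ 3: {5,6,7}  (accept∈set)
'd' @ 4: {5,6,7}  (accept∈set)
'd' @ 5: {5,6,7}  (accept∈set)
'd' @ 6: {5,6,7}  (accept∈set)
'b' @ 7: {5,6,7}  (accept∈set)
'd' @ 8: {5,6,7}  (accept∈set)
'b' @ 9: {5,6,7}  (accept∈set)
'd' @ 10: {5,6,7}  (accept∈set)
after full input: {5,6,7}  (accept=5 in)

Answer: ACCEPT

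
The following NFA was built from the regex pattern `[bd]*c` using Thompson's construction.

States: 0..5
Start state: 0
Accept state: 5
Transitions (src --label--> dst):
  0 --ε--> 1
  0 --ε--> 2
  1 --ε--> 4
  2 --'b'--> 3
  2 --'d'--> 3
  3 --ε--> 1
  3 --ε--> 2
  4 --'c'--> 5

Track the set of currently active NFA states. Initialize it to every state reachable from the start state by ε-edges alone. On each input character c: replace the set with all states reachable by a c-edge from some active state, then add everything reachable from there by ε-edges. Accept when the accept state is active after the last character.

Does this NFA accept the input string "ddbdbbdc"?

initial (ε-close {0}): {0,1,2,4}
'd' @ 1: {1,2,3,4}
'd' @ 2: {1,2,3,4}
'b' @ 3: {1,2,3,4}
'd' @ 4: {1,2,3,4}
'b' @ 5: {1,2,3,4}
'b' @ 6: {1,2,3,4}
'd' @ 7: {1,2,3,4}
'c' @ 8: {5}  [accepting]
end set {5} — state 5 in

Answer: ACCEPT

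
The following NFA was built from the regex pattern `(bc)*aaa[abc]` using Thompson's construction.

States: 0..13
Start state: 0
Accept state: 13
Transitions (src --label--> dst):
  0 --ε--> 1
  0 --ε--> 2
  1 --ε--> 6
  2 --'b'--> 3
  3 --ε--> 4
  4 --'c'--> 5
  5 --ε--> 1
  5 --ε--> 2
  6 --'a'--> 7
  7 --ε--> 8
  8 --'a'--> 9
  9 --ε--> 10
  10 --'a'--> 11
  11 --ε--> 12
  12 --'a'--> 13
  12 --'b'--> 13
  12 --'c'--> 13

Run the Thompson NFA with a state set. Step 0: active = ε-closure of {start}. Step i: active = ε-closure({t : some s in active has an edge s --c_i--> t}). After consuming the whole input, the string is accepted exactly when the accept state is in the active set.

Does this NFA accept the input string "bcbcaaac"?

Answer: ACCEPT

Derivation:
start: ε-closure({0}) = {0,1,2,6}
'b' @ 1: {3,4}
'c' @ 2: {1,2,5,6}
'b' @ 3: {3,4}
'c' @ 4: {1,2,5,6}
'a' @ 5: {7,8}
'a' @ 6: {9,10}
'a' @ 7: {11,12}
'c' @ 8: {13}  (accept∈set)
end set {13} — state 13 in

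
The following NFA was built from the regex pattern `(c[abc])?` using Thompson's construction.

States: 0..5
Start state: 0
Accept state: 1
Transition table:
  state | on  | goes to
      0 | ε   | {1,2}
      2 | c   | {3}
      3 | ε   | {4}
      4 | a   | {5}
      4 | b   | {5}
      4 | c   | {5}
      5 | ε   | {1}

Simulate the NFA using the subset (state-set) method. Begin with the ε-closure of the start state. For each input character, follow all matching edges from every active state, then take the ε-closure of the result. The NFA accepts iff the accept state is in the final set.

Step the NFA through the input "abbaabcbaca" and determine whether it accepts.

S₀ = ε-closure({0}) = {0,1,2}
'a' @ 1: {}  — no active states
rest 'bbaabcbaca' ignored (set empty)
end set {} — state 1 not in

Answer: REJECT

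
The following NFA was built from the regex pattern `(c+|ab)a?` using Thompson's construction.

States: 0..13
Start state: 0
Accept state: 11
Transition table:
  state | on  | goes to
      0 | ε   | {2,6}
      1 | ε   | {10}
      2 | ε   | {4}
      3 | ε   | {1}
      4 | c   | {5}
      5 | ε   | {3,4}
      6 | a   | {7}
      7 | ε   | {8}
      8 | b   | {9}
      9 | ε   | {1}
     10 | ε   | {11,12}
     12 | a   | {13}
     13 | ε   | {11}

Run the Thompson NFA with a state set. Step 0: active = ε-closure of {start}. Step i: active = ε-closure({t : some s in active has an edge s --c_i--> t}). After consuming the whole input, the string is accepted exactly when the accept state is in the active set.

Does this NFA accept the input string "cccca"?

Answer: ACCEPT

Trace:
S₀ = ε-closure({0}) = {0,2,4,6}
'c' @ 1: {1,3,4,5,10,11,12}  [accepting]
'c' @ 2: {1,3,4,5,10,11,12}  [accepting]
'c' @ 3: {1,3,4,5,10,11,12}  [accepting]
'c' @ 4: {1,3,4,5,10,11,12}  [accepting]
'a' @ 5: {11,13}  [accepting]
final: {11,13}; accept 11 in set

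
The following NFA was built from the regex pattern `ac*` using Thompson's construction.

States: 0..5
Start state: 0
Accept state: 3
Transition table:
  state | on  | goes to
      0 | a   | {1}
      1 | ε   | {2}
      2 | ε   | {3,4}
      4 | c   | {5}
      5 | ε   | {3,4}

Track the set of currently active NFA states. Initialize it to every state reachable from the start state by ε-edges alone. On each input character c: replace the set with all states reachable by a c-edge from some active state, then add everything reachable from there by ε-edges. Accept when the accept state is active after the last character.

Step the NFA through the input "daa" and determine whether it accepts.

S₀ = ε-closure({0}) = {0}
'd' @ 1: {}  — state set empty
rest 'aa' ignored (set empty)
end set {} — state 3 not in

Answer: REJECT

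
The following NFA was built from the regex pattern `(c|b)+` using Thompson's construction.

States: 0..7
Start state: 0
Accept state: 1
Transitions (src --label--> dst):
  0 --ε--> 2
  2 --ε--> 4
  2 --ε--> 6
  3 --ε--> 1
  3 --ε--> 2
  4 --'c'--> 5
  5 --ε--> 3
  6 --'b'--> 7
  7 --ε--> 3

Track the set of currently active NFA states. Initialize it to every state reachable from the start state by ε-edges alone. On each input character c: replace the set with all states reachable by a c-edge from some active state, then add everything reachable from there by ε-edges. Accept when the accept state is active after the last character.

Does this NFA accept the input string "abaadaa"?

Answer: REJECT

Derivation:
start: ε-closure({0}) = {0,2,4,6}
'a' @ 1: {}  — dead — no transitions
rest 'baadaa' ignored (set empty)
final: {}; accept 1 not in set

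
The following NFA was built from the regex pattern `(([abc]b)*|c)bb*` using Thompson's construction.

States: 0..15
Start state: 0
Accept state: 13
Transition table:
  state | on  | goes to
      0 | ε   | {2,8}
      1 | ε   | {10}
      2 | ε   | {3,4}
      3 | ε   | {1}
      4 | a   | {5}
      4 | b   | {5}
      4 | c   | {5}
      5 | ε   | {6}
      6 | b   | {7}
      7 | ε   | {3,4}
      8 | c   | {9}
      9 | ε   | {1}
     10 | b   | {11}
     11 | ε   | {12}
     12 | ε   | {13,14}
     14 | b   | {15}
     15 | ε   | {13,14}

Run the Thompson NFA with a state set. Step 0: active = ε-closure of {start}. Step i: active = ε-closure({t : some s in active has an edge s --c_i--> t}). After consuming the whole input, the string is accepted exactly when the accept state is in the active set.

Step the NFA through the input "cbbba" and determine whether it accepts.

S₀ = ε-closure({0}) = {0,1,2,3,4,8,10}
'c' @ 1: {1,5,6,9,10}
'b' @ 2: {1,3,4,7,10,11,12,13,14}  ✓accept
'b' @ 3: {5,6,11,12,13,14,15}  ✓accept
'b' @ 4: {1,3,4,7,10,13,14,15}  ✓accept
'a' @ 5: {5,6}
after full input: {5,6}  (accept=13 not in)

Answer: REJECT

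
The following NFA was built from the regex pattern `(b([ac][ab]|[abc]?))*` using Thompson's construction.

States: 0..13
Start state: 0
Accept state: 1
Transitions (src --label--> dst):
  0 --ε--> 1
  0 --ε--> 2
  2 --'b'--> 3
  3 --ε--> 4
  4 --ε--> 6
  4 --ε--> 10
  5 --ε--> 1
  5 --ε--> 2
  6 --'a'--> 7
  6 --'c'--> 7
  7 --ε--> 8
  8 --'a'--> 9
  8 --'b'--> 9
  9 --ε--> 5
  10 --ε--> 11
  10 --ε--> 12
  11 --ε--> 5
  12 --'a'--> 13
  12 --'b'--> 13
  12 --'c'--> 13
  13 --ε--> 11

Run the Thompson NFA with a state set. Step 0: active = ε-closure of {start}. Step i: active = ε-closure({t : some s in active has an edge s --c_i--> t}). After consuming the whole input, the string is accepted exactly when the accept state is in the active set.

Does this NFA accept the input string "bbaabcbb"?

Answer: ACCEPT

Derivation:
initial (ε-close {0}): {0,1,2}
'b' @ 1: {1,2,3,4,5,6,10,11,12}  (accept∈set)
'b' @ 2: {1,2,3,4,5,6,10,11,12,13}  (accept∈set)
'a' @ 3: {1,2,5,7,8,11,13}  (accept∈set)
'a' @ 4: {1,2,5,9}  (accept∈set)
'b' @ 5: {1,2,3,4,5,6,10,11,12}  (accept∈set)
'c' @ 6: {1,2,5,7,8,11,13}  (accept∈set)
'b' @ 7: {1,2,3,4,5,6,9,10,11,12}  (accept∈set)
'b' @ 8: {1,2,3,4,5,6,10,11,12,13}  (accept∈set)
after full input: {1,2,3,4,5,6,10,11,12,13}  (accept=1 in)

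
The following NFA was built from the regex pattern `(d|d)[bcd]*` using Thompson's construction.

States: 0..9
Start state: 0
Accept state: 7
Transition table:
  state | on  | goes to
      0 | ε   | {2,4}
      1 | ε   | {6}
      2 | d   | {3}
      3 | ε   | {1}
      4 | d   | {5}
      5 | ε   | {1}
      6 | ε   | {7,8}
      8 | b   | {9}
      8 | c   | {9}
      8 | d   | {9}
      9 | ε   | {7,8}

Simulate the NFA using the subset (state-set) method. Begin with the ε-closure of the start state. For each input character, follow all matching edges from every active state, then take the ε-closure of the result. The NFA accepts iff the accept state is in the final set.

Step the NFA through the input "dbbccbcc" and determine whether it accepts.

Answer: ACCEPT

Derivation:
S₀ = ε-closure({0}) = {0,2,4}
'd' @ 1: {1,3,5,6,7,8}  [accepting]
'b' @ 2: {7,8,9}  [accepting]
'b' @ 3: {7,8,9}  [accepting]
'c' @ 4: {7,8,9}  [accepting]
'c' @ 5: {7,8,9}  [accepting]
'b' @ 6: {7,8,9}  [accepting]
'c' @ 7: {7,8,9}  [accepting]
'c' @ 8: {7,8,9}  [accepting]
end set {7,8,9} — state 7 in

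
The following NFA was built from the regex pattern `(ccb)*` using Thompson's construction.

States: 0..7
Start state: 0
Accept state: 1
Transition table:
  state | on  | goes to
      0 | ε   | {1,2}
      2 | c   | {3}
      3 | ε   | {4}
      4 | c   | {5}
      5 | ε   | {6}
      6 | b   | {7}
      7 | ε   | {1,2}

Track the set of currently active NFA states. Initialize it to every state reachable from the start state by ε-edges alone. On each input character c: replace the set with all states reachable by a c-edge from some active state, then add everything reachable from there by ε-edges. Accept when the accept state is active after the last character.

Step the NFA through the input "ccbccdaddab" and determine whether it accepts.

initial (ε-close {0}): {0,1,2}
'c' @ 1: {3,4}
'c' @ 2: {5,6}
'b' @ 3: {1,2,7}  [accepting]
'c' @ 4: {3,4}
'c' @ 5: {5,6}
'd' @ 6: {}  — no active states
rest 'addab' ignored (set empty)
end set {} — state 1 not in

Answer: REJECT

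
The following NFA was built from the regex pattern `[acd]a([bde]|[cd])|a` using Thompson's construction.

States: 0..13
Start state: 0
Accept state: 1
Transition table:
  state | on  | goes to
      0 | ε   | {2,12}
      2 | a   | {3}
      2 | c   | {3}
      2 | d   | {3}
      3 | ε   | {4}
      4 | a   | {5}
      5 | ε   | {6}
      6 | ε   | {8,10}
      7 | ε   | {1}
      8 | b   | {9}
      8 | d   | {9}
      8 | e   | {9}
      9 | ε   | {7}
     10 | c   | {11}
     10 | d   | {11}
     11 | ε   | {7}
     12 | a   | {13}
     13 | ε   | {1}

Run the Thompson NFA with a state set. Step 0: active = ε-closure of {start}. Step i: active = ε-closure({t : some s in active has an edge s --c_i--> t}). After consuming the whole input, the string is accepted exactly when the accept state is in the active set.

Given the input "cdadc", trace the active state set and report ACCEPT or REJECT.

Answer: REJECT

Derivation:
S₀ = ε-closure({0}) = {0,2,12}
'c' @ 1: {3,4}
'd' @ 2: {}  — no active states
rest 'adc' ignored (set empty)
end set {} — state 1 not in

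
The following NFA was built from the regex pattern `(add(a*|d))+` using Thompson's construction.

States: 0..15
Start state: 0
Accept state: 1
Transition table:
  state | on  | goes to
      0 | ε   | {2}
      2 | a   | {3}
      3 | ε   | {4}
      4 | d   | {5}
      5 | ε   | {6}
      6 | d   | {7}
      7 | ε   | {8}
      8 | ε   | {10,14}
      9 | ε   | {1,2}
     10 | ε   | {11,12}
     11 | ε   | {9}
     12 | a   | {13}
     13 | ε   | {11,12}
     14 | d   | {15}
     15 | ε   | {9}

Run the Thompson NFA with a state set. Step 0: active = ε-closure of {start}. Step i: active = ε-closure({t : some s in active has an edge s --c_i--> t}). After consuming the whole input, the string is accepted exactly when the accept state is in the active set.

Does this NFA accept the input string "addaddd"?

Answer: ACCEPT

Derivation:
start: ε-closure({0}) = {0,2}
'a' @ 1: {3,4}
'd' @ 2: {5,6}
'd' @ 3: {1,2,7,8,9,10,11,12,14}  [accepting]
'a' @ 4: {1,2,3,4,9,11,12,13}  [accepting]
'd' @ 5: {5,6}
'd' @ 6: {1,2,7,8,9,10,11,12,14}  [accepting]
'd' @ 7: {1,2,9,15}  [accepting]
final: {1,2,9,15}; accept 1 in set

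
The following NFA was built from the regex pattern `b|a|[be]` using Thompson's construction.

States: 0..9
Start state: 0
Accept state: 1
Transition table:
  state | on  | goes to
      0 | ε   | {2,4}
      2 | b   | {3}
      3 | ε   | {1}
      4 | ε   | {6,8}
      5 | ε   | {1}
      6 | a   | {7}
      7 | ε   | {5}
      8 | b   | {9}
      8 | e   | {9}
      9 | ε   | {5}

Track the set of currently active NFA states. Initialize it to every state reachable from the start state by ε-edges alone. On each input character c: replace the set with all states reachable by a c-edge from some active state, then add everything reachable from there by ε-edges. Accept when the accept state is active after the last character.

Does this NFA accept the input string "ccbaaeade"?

Answer: REJECT

Derivation:
start: ε-closure({0}) = {0,2,4,6,8}
'c' @ 1: {}  — dead — no transitions
rest 'cbaaeade' ignored (set empty)
end set {} — state 1 not in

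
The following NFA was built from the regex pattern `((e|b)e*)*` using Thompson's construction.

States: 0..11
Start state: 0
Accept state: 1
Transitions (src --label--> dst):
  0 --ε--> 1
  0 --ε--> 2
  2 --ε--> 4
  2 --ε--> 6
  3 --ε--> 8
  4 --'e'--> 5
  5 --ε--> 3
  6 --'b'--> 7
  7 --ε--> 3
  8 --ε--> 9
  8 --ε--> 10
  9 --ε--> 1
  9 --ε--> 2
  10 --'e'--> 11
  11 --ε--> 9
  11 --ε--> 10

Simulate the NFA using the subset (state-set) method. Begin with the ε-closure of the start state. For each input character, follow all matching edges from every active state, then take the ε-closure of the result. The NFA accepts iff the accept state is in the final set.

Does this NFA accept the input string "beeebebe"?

initial (ε-close {0}): {0,1,2,4,6}
'b' @ 1: {1,2,3,4,6,7,8,9,10}  ✓accept
'e' @ 2: {1,2,3,4,5,6,8,9,10,11}  ✓accept
'e' @ 3: {1,2,3,4,5,6,8,9,10,11}  ✓accept
'e' @ 4: {1,2,3,4,5,6,8,9,10,11}  ✓accept
'b' @ 5: {1,2,3,4,6,7,8,9,10}  ✓accept
'e' @ 6: {1,2,3,4,5,6,8,9,10,11}  ✓accept
'b' @ 7: {1,2,3,4,6,7,8,9,10}  ✓accept
'e' @ 8: {1,2,3,4,5,6,8,9,10,11}  ✓accept
final: {1,2,3,4,5,6,8,9,10,11}; accept 1 in set

Answer: ACCEPT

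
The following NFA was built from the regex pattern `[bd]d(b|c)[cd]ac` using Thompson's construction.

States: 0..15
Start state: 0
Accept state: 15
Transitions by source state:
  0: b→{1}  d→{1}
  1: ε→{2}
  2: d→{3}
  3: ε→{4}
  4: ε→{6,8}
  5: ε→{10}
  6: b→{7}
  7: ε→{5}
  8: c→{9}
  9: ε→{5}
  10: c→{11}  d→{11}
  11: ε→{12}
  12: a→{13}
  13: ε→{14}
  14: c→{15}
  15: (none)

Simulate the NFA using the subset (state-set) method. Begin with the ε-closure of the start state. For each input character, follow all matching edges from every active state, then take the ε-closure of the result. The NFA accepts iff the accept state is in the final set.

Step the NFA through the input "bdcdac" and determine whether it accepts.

Answer: ACCEPT

Trace:
start: ε-closure({0}) = {0}
'b' @ 1: {1,2}
'd' @ 2: {3,4,6,8}
'c' @ 3: {5,9,10}
'd' @ 4: {11,12}
'a' @ 5: {13,14}
'c' @ 6: {15}  [accepting]
after full input: {15}  (accept=15 in)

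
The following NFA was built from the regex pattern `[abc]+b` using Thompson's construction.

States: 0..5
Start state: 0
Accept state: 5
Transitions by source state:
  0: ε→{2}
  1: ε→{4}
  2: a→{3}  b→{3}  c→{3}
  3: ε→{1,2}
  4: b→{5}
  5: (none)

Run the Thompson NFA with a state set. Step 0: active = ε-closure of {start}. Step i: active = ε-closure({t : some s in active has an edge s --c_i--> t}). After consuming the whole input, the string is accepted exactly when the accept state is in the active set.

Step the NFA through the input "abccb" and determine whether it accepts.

Answer: ACCEPT

Derivation:
start: ε-closure({0}) = {0,2}
'a' @ 1: {1,2,3,4}
'b' @ 2: {1,2,3,4,5}  ✓accept
'c' @ 3: {1,2,3,4}
'c' @ 4: {1,2,3,4}
'b' @ 5: {1,2,3,4,5}  ✓accept
end set {1,2,3,4,5} — state 5 in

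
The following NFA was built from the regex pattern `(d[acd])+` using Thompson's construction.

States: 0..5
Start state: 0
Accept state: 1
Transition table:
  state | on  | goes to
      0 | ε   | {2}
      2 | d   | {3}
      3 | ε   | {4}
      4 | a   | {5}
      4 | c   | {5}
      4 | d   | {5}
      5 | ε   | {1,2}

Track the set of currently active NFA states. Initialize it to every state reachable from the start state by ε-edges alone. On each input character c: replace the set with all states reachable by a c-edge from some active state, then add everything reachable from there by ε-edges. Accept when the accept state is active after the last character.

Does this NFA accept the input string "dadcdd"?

Answer: ACCEPT

Trace:
start: ε-closure({0}) = {0,2}
'd' @ 1: {3,4}
'a' @ 2: {1,2,5}  [accepting]
'd' @ 3: {3,4}
'c' @ 4: {1,2,5}  [accepting]
'd' @ 5: {3,4}
'd' @ 6: {1,2,5}  [accepting]
after full input: {1,2,5}  (accept=1 in)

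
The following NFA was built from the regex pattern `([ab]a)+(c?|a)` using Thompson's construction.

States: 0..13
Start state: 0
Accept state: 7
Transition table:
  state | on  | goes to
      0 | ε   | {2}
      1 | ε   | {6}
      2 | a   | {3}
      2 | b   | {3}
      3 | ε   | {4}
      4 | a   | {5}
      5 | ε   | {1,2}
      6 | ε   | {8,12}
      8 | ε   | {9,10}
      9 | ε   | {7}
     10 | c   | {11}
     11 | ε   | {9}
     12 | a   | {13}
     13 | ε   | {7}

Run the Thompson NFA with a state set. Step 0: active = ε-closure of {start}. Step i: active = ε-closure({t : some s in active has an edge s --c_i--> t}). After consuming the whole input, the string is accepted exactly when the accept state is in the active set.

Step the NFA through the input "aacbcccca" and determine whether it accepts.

Answer: REJECT

Steps:
initial (ε-close {0}): {0,2}
'a' @ 1: {3,4}
'a' @ 2: {1,2,5,6,7,8,9,10,12}  (accept∈set)
'c' @ 3: {7,9,11}  (accept∈set)
'b' @ 4: {}  — dead — no transitions
rest 'cccca' ignored (set empty)
after full input: {}  (accept=7 not in)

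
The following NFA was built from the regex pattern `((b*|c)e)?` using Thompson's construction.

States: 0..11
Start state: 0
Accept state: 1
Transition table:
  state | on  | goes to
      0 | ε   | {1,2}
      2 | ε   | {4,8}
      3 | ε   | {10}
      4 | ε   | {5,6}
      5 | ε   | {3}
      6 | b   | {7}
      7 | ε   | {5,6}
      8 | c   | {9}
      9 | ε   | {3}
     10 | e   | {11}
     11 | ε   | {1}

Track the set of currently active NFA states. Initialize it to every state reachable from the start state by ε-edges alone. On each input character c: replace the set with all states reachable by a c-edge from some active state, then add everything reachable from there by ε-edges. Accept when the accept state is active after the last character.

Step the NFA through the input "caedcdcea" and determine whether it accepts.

initial (ε-close {0}): {0,1,2,3,4,5,6,8,10}
'c' @ 1: {3,9,10}
'a' @ 2: {}  — no active states
rest 'edcdcea' ignored (set empty)
final: {}; accept 1 not in set

Answer: REJECT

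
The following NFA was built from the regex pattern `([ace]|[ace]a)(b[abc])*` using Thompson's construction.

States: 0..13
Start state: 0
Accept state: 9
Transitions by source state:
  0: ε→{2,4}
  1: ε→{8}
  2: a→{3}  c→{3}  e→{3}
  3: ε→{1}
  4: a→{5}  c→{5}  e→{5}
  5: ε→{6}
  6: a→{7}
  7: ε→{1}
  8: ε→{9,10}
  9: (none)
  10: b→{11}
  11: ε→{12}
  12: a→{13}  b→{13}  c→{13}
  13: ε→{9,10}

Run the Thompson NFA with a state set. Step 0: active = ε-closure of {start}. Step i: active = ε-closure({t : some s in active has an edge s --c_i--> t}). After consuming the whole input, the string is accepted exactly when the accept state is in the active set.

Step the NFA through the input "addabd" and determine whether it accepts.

Answer: REJECT

Trace:
initial (ε-close {0}): {0,2,4}
'a' @ 1: {1,3,5,6,8,9,10}  ✓accept
'd' @ 2: {}  — dead — no transitions
rest 'dabd' ignored (set empty)
after full input: {}  (accept=9 not in)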